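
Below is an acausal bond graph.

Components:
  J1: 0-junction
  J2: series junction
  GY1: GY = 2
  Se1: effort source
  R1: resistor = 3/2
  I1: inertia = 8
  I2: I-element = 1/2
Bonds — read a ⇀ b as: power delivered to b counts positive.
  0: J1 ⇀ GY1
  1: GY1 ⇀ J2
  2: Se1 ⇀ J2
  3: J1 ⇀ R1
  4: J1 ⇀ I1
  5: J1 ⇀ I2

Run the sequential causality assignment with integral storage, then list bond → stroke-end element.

β2 stroke at J2  (source Se1 imposes e)
β1 stroke at GY1  (only one flow-in slot at J2)
β0 stroke at GY1  (GY1: gyrator matches bond 1)
β4 stroke at I1  (prefer integral on I1)
β5 stroke at I2  (I2 outputs flow p/I2)
β3 stroke at J1  (closing 0-jn rule on J1)

#0 →GY1
#1 →GY1
#2 →J2
#3 →J1
#4 →I1
#5 →I2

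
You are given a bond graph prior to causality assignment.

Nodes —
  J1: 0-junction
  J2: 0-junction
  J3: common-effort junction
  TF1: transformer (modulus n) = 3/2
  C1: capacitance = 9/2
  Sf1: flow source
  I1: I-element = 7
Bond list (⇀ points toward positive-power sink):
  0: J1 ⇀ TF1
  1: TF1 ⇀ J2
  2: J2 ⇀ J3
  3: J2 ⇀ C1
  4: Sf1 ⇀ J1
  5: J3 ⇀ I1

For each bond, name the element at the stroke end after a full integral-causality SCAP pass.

β4 |Sf1  (source Sf1 imposes f)
β0 |J1  (closing 0-jn rule on J1)
β1 |TF1  (through TF1, causality passes straight; one stroke at TF1)
β3 |J2  (C1: C, integral causality)
β2 |J3  (common-e at J2 fixed by 3)
β5 |I1  (J3 effort already set via bond 2)

b0 stroke at J1
b1 stroke at TF1
b2 stroke at J3
b3 stroke at J2
b4 stroke at Sf1
b5 stroke at I1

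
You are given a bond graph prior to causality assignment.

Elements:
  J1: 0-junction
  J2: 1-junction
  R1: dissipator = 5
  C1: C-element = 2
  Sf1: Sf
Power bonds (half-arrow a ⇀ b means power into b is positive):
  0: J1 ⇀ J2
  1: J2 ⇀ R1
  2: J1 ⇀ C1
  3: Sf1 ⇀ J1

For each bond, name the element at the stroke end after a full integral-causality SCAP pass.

#0 |J2
#1 |R1
#2 |J1
#3 |Sf1

bond 3 →Sf1  (Sf1: flow source, stroke at near end)
bond 2 →J1  (C1 outputs effort q/C1)
bond 0 →J2  (J1 effort already set via bond 2)
bond 1 →R1  (J2 needs exactly one f-in)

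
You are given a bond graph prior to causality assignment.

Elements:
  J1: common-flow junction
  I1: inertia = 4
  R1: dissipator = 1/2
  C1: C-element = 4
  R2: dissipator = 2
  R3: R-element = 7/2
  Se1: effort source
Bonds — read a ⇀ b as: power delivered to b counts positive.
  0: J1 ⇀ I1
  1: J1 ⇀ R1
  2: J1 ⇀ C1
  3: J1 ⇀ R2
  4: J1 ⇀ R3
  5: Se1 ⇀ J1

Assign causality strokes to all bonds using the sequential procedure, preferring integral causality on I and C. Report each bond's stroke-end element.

b5 stroke at J1  (source Se1 imposes e)
b0 stroke at I1  (I1 outputs flow p/I1)
b1 stroke at J1  (J1 flow already set via bond 0)
b2 stroke at J1  (1-jn J1 has f-setter on 0)
b3 stroke at J1  (J1 flow already set via bond 0)
b4 stroke at J1  (J1: bond 0 brought flow, rest push out)

b0 stroke at I1
b1 stroke at J1
b2 stroke at J1
b3 stroke at J1
b4 stroke at J1
b5 stroke at J1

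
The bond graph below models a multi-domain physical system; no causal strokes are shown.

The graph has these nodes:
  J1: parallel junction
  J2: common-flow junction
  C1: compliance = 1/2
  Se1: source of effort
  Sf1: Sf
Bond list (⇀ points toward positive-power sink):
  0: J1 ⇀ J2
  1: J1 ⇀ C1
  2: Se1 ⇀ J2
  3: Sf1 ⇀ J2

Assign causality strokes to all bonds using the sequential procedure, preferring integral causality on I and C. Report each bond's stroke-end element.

#2 |J2  (Se1: effort source, stroke at far end)
#3 |Sf1  (Sf1 (Sf) sets flow on bond)
#0 |J2  (J2: bond 3 brought flow, rest push out)
#1 |J1  (only one effort-in slot at J1)

β0 |J2
β1 |J1
β2 |J2
β3 |Sf1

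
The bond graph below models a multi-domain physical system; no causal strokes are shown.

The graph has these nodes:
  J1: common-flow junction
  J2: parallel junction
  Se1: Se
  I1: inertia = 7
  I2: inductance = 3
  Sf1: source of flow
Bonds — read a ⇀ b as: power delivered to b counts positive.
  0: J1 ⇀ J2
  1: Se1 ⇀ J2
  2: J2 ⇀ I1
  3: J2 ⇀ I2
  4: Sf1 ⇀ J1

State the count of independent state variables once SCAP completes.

bond 1 stroke→J2  (Se1 (Se) sets effort on bond)
bond 4 stroke→Sf1  (Sf1: flow source, stroke at near end)
bond 0 stroke→J1  (1-jn J1 has f-setter on 4)
bond 2 stroke→I1  (J2: bond 1 brought effort, rest push out)
bond 3 stroke→I2  (J2 effort already set via bond 1)

2  (I1, I2 all integral)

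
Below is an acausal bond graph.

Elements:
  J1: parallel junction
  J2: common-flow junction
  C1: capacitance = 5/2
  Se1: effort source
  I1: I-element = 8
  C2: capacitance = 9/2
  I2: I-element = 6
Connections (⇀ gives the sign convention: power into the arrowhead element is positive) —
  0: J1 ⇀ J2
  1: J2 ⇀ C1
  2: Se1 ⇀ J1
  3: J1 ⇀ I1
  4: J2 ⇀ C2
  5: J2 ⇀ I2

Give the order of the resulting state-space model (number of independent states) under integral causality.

4  (C1, C2, I1, I2 all integral)

b2 →J1  (source Se1 imposes e)
b0 →J2  (J1: bond 2 brought effort, rest push out)
b3 →I1  (0-jn J1 has e-setter on 2)
b1 →J2  (C1 integral (e out))
b4 →J2  (C2 outputs effort q/C2)
b5 →I2  (only one flow-in slot at J2)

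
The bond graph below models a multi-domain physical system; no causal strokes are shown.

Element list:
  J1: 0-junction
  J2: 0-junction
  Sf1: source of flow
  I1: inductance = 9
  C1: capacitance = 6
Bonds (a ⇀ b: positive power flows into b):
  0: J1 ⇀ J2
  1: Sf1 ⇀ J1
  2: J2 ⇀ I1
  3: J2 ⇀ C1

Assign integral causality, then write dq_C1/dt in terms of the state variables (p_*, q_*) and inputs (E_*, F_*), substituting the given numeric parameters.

bond 1 stroke→Sf1  (Sf1: flow source, stroke at near end)
bond 0 stroke→J1  (J1: last free bond brings effort in)
bond 2 stroke→I1  (I1 outputs flow p/I1)
bond 3 stroke→J2  (J2 needs exactly one e-in)

dq_C1/dt = F_Sf1 - p_I1/9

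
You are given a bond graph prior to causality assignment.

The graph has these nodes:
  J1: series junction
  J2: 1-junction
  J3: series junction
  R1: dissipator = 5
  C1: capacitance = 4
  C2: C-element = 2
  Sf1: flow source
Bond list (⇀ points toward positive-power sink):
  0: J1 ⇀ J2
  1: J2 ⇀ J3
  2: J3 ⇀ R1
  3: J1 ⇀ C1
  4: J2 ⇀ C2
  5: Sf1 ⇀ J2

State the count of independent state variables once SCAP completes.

2  (C1, C2 all integral)

#5 stroke→Sf1  (source Sf1 imposes f)
#0 stroke→J2  (J2: bond 5 brought flow, rest push out)
#1 stroke→J2  (J2: bond 5 brought flow, rest push out)
#4 stroke→J2  (J2 flow already set via bond 5)
#2 stroke→J3  (common-f at J3 fixed by 1)
#3 stroke→J1  (common-f at J1 fixed by 0)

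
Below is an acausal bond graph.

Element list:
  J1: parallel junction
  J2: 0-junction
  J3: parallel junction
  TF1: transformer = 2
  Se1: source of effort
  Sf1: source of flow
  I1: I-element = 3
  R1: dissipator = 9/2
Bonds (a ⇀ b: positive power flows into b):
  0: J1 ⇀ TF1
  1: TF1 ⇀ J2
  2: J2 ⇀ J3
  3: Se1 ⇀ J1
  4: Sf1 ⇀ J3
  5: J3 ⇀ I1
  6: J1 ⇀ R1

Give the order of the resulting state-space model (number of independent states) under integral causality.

b3 stroke→J1  (source Se1 imposes e)
b4 stroke→Sf1  (Sf1 (Sf) sets flow on bond)
b0 stroke→TF1  (0-jn J1 has e-setter on 3)
b6 stroke→R1  (common-e at J1 fixed by 3)
b1 stroke→J2  (through TF1, causality passes straight; one stroke at TF1)
b2 stroke→J3  (J2: bond 1 brought effort, rest push out)
b5 stroke→I1  (common-e at J3 fixed by 2)

1  (I1 all integral)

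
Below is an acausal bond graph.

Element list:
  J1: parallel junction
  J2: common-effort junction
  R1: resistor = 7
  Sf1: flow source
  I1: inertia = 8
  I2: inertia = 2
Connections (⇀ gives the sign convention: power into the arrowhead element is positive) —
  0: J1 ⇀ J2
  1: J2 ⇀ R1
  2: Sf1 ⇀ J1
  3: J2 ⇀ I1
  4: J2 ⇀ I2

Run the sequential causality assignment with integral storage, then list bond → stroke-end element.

β2 →Sf1  (source Sf1 imposes f)
β0 →J1  (only one effort-in slot at J1)
β3 →I1  (prefer integral on I1)
β4 →I2  (I2 integral (f out))
β1 →J2  (J2 needs exactly one e-in)

β0 →J1
β1 →J2
β2 →Sf1
β3 →I1
β4 →I2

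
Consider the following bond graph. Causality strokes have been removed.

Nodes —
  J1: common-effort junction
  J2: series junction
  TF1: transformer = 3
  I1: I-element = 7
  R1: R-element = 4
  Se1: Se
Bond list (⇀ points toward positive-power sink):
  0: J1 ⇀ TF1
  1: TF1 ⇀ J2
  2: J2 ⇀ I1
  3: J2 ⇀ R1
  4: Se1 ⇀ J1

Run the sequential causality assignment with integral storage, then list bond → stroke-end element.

bond 0 |TF1
bond 1 |J2
bond 2 |I1
bond 3 |J2
bond 4 |J1

#4 stroke→J1  (Se1 fixes effort; stroke away)
#0 stroke→TF1  (common-e at J1 fixed by 4)
#1 stroke→J2  (through TF1, causality passes straight; one stroke at TF1)
#2 stroke→I1  (I1 integral (f out))
#3 stroke→J2  (1-jn J2 has f-setter on 2)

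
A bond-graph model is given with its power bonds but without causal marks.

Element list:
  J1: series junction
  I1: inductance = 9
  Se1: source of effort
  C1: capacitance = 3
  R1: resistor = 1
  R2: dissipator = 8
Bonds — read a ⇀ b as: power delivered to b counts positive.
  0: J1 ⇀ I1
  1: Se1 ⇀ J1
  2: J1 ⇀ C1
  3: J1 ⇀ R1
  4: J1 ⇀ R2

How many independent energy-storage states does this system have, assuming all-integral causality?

bond 1 →J1  (Se1: effort source, stroke at far end)
bond 0 →I1  (I1 outputs flow p/I1)
bond 2 →J1  (1-jn J1 has f-setter on 0)
bond 3 →J1  (J1 flow already set via bond 0)
bond 4 →J1  (J1: bond 0 brought flow, rest push out)

2  (C1, I1 all integral)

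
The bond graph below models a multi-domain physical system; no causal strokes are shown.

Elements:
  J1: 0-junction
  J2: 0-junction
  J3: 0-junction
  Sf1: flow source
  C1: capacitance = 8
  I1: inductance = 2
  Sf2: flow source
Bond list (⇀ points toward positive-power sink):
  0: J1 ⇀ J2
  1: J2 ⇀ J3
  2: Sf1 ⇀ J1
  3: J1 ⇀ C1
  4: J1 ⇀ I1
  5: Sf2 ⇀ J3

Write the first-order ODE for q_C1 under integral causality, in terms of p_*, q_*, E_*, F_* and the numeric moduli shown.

dq_C1/dt = F_Sf1 + F_Sf2 - p_I1/2

#2 →Sf1  (Sf1 fixes flow; stroke at Sf1)
#5 →Sf2  (Sf2: flow source, stroke at near end)
#1 →J3  (only one effort-in slot at J3)
#0 →J2  (J2: last free bond brings effort in)
#3 →J1  (C1 outputs effort q/C1)
#4 →I1  (0-jn J1 has e-setter on 3)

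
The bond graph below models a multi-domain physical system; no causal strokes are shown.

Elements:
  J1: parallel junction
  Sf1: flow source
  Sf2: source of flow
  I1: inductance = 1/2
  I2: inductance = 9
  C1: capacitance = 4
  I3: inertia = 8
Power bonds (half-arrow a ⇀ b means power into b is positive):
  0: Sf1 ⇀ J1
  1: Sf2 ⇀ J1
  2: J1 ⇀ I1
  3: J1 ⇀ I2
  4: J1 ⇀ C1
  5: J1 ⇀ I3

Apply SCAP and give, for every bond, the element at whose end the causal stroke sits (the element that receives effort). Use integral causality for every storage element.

b0 stroke at Sf1  (Sf1 fixes flow; stroke at Sf1)
b1 stroke at Sf2  (Sf2 fixes flow; stroke at Sf2)
b2 stroke at I1  (I1 outputs flow p/I1)
b3 stroke at I2  (I2 outputs flow p/I2)
b4 stroke at J1  (prefer integral on C1)
b5 stroke at I3  (J1 effort already set via bond 4)

b0 stroke at Sf1
b1 stroke at Sf2
b2 stroke at I1
b3 stroke at I2
b4 stroke at J1
b5 stroke at I3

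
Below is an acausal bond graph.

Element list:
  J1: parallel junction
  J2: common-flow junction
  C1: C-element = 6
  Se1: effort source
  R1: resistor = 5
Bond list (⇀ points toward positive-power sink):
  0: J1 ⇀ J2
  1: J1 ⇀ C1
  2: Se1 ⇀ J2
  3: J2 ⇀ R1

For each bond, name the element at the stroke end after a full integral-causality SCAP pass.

b2 →J2  (source Se1 imposes e)
b1 →J1  (prefer integral on C1)
b0 →J2  (J1 effort already set via bond 1)
b3 →R1  (J2 needs exactly one f-in)

β0 →J2
β1 →J1
β2 →J2
β3 →R1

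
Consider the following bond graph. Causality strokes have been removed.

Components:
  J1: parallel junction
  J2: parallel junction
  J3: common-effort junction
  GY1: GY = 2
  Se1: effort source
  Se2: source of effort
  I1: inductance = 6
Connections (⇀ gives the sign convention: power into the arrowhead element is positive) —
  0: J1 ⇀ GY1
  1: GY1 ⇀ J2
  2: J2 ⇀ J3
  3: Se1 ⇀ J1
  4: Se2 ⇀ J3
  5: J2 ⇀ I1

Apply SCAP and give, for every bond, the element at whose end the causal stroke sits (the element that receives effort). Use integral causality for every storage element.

bond 0 stroke at GY1
bond 1 stroke at GY1
bond 2 stroke at J2
bond 3 stroke at J1
bond 4 stroke at J3
bond 5 stroke at I1

b3 stroke→J1  (Se1 (Se) sets effort on bond)
b4 stroke→J3  (Se2 (Se) sets effort on bond)
b0 stroke→GY1  (J1: bond 3 brought effort, rest push out)
b2 stroke→J2  (J3: bond 4 brought effort, rest push out)
b1 stroke→GY1  (through GY1, causality inverts; strokes same side of GY1)
b5 stroke→I1  (0-jn J2 has e-setter on 2)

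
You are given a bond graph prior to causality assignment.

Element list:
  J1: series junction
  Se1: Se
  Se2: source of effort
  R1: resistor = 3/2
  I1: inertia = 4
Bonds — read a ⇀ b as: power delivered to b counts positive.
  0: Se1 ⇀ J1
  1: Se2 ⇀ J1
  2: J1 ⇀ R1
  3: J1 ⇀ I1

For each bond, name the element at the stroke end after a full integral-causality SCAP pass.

bond 0 →J1
bond 1 →J1
bond 2 →J1
bond 3 →I1

bond 0 stroke→J1  (Se1: effort source, stroke at far end)
bond 1 stroke→J1  (source Se2 imposes e)
bond 3 stroke→I1  (I1 outputs flow p/I1)
bond 2 stroke→J1  (J1: bond 3 brought flow, rest push out)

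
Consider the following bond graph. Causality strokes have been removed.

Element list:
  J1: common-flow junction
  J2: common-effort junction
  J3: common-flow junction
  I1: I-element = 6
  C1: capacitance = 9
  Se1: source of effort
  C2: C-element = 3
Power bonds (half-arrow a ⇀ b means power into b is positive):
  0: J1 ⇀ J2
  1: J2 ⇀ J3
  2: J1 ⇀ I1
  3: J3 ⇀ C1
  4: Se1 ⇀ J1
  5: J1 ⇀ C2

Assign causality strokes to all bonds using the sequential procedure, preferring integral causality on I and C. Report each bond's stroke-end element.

b0 stroke→J1
b1 stroke→J2
b2 stroke→I1
b3 stroke→J3
b4 stroke→J1
b5 stroke→J1

bond 4 stroke at J1  (source Se1 imposes e)
bond 2 stroke at I1  (I1 outputs flow p/I1)
bond 0 stroke at J1  (J1: bond 2 brought flow, rest push out)
bond 5 stroke at J1  (J1 flow already set via bond 2)
bond 1 stroke at J2  (only one effort-in slot at J2)
bond 3 stroke at J3  (common-f at J3 fixed by 1)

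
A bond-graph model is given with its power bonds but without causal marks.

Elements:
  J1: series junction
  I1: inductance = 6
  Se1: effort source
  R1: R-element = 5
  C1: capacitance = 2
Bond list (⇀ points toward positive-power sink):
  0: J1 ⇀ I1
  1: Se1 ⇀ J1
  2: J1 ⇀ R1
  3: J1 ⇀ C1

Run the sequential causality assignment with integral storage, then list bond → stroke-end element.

bond 0 →I1
bond 1 →J1
bond 2 →J1
bond 3 →J1

#1 →J1  (Se1: effort source, stroke at far end)
#0 →I1  (I1 integral (f out))
#2 →J1  (J1: bond 0 brought flow, rest push out)
#3 →J1  (common-f at J1 fixed by 0)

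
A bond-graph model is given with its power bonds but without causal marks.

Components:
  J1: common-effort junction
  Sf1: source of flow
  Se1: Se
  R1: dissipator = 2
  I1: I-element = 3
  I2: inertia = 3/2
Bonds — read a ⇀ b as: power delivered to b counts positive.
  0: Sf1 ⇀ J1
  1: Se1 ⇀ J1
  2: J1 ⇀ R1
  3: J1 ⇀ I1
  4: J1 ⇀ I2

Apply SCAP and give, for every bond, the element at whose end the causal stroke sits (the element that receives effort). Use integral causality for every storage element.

#0 stroke at Sf1
#1 stroke at J1
#2 stroke at R1
#3 stroke at I1
#4 stroke at I2

b0 stroke→Sf1  (Sf1: flow source, stroke at near end)
b1 stroke→J1  (Se1: effort source, stroke at far end)
b2 stroke→R1  (J1 effort already set via bond 1)
b3 stroke→I1  (J1: bond 1 brought effort, rest push out)
b4 stroke→I2  (common-e at J1 fixed by 1)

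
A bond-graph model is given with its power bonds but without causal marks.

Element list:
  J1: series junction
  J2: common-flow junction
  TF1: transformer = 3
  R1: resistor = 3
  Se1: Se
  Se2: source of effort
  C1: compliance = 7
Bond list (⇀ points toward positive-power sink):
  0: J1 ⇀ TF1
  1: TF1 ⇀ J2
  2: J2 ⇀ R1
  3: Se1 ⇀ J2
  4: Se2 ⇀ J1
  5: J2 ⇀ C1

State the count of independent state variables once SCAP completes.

1  (C1 all integral)

β3 |J2  (source Se1 imposes e)
β4 |J1  (Se2 (Se) sets effort on bond)
β0 |TF1  (closing 1-jn rule on J1)
β1 |J2  (through TF1, causality passes straight; one stroke at TF1)
β5 |J2  (C1: C, integral causality)
β2 |R1  (J2: last free bond brings flow in)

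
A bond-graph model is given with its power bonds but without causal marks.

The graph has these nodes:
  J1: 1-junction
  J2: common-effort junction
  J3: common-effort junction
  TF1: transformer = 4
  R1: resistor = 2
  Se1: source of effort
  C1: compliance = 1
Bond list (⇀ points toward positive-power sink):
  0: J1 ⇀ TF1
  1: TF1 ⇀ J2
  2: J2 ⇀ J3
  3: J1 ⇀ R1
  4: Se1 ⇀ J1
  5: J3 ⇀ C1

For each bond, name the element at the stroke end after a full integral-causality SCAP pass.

bond 0 stroke at J1
bond 1 stroke at TF1
bond 2 stroke at J2
bond 3 stroke at R1
bond 4 stroke at J1
bond 5 stroke at J3

β4 |J1  (source Se1 imposes e)
β5 |J3  (C1 outputs effort q/C1)
β2 |J2  (common-e at J3 fixed by 5)
β1 |TF1  (0-jn J2 has e-setter on 2)
β0 |J1  (TF1: transformer flips bond 1)
β3 |R1  (only one flow-in slot at J1)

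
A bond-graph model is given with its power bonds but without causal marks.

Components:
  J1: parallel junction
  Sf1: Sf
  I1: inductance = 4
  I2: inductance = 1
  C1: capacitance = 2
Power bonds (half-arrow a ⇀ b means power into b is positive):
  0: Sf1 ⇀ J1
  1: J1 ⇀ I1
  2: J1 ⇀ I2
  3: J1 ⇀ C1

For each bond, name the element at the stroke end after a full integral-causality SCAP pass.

#0 stroke at Sf1  (Sf1 (Sf) sets flow on bond)
#1 stroke at I1  (prefer integral on I1)
#2 stroke at I2  (I2 integral (f out))
#3 stroke at J1  (only one effort-in slot at J1)

bond 0 stroke at Sf1
bond 1 stroke at I1
bond 2 stroke at I2
bond 3 stroke at J1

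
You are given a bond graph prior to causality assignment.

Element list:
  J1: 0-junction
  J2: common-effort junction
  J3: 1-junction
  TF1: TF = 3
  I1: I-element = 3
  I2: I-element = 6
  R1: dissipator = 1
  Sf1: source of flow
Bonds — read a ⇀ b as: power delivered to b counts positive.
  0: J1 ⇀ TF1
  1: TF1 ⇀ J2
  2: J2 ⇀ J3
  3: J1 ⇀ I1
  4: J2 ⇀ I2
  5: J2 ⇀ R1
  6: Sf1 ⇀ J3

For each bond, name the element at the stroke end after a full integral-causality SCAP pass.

b6 stroke→Sf1  (source Sf1 imposes f)
b2 stroke→J3  (J3 flow already set via bond 6)
b3 stroke→I1  (I1 integral (f out))
b0 stroke→J1  (J1 needs exactly one e-in)
b1 stroke→TF1  (TF TF1: opposite of bond 0)
b4 stroke→I2  (prefer integral on I2)
b5 stroke→J2  (J2: last free bond brings effort in)

β0 stroke at J1
β1 stroke at TF1
β2 stroke at J3
β3 stroke at I1
β4 stroke at I2
β5 stroke at J2
β6 stroke at Sf1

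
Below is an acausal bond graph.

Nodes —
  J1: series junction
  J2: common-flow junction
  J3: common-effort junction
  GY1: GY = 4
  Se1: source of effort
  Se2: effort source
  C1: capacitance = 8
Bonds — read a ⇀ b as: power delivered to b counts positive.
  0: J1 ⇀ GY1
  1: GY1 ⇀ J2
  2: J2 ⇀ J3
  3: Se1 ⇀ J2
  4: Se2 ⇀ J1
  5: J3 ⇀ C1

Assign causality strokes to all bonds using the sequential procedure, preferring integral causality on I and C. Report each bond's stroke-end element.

b3 stroke at J2  (Se1 (Se) sets effort on bond)
b4 stroke at J1  (Se2 (Se) sets effort on bond)
b0 stroke at GY1  (closing 1-jn rule on J1)
b1 stroke at GY1  (GY GY1: same side as bond 0)
b2 stroke at J2  (J2: bond 1 brought flow, rest push out)
b5 stroke at J3  (J3 needs exactly one e-in)

bond 0 stroke at GY1
bond 1 stroke at GY1
bond 2 stroke at J2
bond 3 stroke at J2
bond 4 stroke at J1
bond 5 stroke at J3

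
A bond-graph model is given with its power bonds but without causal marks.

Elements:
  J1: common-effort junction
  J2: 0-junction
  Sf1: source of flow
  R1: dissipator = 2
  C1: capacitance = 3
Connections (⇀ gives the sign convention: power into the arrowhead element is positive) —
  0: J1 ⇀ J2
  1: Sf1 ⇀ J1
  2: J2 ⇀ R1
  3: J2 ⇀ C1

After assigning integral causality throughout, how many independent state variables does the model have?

1  (C1 all integral)

#1 stroke at Sf1  (source Sf1 imposes f)
#0 stroke at J1  (closing 0-jn rule on J1)
#3 stroke at J2  (C1: C, integral causality)
#2 stroke at R1  (common-e at J2 fixed by 3)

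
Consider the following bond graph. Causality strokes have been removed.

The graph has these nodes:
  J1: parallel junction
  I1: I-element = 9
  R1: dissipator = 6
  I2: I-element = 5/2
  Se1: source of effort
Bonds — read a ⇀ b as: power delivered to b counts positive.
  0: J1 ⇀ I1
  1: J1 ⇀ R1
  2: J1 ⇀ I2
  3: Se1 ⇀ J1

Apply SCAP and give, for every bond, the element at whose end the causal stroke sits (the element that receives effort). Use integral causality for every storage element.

b0 |I1
b1 |R1
b2 |I2
b3 |J1

β3 stroke at J1  (Se1 fixes effort; stroke away)
β0 stroke at I1  (J1: bond 3 brought effort, rest push out)
β1 stroke at R1  (J1: bond 3 brought effort, rest push out)
β2 stroke at I2  (common-e at J1 fixed by 3)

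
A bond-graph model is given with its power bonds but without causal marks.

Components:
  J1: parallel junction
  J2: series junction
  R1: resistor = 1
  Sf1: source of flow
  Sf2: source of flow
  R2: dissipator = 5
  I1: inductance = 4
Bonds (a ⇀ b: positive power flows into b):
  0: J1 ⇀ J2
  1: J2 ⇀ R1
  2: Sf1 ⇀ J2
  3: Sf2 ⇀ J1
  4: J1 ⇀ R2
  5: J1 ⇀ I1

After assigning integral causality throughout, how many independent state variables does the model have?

1  (I1 all integral)

b2 →Sf1  (source Sf1 imposes f)
b3 →Sf2  (source Sf2 imposes f)
b0 →J2  (J2 flow already set via bond 2)
b1 →J2  (J2: bond 2 brought flow, rest push out)
b5 →I1  (I1: I, integral causality)
b4 →J1  (closing 0-jn rule on J1)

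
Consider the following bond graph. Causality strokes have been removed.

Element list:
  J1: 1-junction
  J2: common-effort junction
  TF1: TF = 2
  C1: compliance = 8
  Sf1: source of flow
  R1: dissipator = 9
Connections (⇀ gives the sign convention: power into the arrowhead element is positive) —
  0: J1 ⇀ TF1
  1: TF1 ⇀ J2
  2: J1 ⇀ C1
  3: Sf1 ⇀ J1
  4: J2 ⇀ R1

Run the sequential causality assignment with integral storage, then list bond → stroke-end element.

bond 3 →Sf1  (source Sf1 imposes f)
bond 0 →J1  (J1 flow already set via bond 3)
bond 2 →J1  (common-f at J1 fixed by 3)
bond 1 →TF1  (TF1 one-in-one-out from 0)
bond 4 →J2  (only one effort-in slot at J2)

#0 →J1
#1 →TF1
#2 →J1
#3 →Sf1
#4 →J2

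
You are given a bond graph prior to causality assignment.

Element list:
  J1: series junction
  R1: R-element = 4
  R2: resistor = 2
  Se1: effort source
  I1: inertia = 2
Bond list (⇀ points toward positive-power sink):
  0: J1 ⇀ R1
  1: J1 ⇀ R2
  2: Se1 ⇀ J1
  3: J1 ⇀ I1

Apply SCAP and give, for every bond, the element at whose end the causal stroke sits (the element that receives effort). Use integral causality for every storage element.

β0 →J1
β1 →J1
β2 →J1
β3 →I1

#2 stroke→J1  (Se1 (Se) sets effort on bond)
#3 stroke→I1  (I1 outputs flow p/I1)
#0 stroke→J1  (1-jn J1 has f-setter on 3)
#1 stroke→J1  (common-f at J1 fixed by 3)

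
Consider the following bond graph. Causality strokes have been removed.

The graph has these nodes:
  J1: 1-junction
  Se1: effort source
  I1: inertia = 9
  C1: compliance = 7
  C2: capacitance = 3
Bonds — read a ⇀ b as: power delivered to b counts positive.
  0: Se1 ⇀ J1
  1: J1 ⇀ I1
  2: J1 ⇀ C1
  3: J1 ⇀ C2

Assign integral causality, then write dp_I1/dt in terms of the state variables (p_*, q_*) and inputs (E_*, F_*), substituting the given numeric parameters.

dp_I1/dt = E_Se1 - q_C1/7 - q_C2/3

b0 stroke at J1  (Se1 (Se) sets effort on bond)
b1 stroke at I1  (I1 outputs flow p/I1)
b2 stroke at J1  (1-jn J1 has f-setter on 1)
b3 stroke at J1  (J1 flow already set via bond 1)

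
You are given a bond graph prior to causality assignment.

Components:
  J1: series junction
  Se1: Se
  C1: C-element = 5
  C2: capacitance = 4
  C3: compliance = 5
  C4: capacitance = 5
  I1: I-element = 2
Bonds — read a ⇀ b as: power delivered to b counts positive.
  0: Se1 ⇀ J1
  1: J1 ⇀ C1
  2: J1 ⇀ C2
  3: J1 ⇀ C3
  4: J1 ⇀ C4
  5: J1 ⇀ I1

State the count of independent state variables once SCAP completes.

#0 stroke at J1  (Se1 (Se) sets effort on bond)
#1 stroke at J1  (C1 outputs effort q/C1)
#2 stroke at J1  (C2 integral (e out))
#3 stroke at J1  (prefer integral on C3)
#4 stroke at J1  (C4: C, integral causality)
#5 stroke at I1  (J1: last free bond brings flow in)

5  (C1, C2, C3, C4, I1 all integral)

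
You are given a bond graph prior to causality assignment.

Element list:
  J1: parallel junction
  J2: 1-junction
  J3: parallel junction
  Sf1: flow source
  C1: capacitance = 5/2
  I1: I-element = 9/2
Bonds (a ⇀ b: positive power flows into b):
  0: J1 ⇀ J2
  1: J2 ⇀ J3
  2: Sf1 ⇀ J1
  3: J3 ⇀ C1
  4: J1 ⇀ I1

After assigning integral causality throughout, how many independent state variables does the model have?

bond 2 |Sf1  (Sf1: flow source, stroke at near end)
bond 3 |J3  (prefer integral on C1)
bond 1 |J2  (common-e at J3 fixed by 3)
bond 0 |J1  (J2: last free bond brings flow in)
bond 4 |I1  (J1: bond 0 brought effort, rest push out)

2  (C1, I1 all integral)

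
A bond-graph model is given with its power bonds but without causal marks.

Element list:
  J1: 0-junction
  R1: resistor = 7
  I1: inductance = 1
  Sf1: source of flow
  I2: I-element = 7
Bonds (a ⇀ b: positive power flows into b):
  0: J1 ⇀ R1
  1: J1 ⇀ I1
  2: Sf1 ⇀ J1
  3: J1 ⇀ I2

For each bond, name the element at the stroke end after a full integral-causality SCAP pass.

β2 stroke at Sf1  (source Sf1 imposes f)
β1 stroke at I1  (I1: I, integral causality)
β3 stroke at I2  (prefer integral on I2)
β0 stroke at J1  (closing 0-jn rule on J1)

b0 |J1
b1 |I1
b2 |Sf1
b3 |I2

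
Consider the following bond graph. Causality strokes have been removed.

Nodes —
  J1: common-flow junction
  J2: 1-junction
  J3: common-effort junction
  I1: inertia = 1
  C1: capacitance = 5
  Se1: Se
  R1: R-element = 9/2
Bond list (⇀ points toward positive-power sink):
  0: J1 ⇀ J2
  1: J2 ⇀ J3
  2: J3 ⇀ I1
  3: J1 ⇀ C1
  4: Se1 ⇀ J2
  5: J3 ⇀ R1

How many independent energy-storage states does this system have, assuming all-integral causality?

2  (C1, I1 all integral)

β4 |J2  (source Se1 imposes e)
β2 |I1  (I1: I, integral causality)
β3 |J1  (C1: C, integral causality)
β0 |J2  (J1: last free bond brings flow in)
β1 |J3  (J2 needs exactly one f-in)
β5 |R1  (0-jn J3 has e-setter on 1)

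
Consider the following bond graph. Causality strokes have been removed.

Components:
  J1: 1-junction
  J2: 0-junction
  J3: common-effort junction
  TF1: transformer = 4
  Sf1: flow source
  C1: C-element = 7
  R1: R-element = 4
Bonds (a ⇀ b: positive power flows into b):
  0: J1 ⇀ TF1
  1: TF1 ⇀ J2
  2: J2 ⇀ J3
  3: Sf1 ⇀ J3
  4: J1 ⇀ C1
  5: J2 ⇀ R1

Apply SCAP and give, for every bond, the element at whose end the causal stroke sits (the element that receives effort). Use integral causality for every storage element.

β3 →Sf1  (Sf1: flow source, stroke at near end)
β2 →J3  (J3: last free bond brings effort in)
β4 →J1  (C1 integral (e out))
β0 →TF1  (J1 needs exactly one f-in)
β1 →J2  (through TF1, causality passes straight; one stroke at TF1)
β5 →R1  (J2: bond 1 brought effort, rest push out)

#0 stroke at TF1
#1 stroke at J2
#2 stroke at J3
#3 stroke at Sf1
#4 stroke at J1
#5 stroke at R1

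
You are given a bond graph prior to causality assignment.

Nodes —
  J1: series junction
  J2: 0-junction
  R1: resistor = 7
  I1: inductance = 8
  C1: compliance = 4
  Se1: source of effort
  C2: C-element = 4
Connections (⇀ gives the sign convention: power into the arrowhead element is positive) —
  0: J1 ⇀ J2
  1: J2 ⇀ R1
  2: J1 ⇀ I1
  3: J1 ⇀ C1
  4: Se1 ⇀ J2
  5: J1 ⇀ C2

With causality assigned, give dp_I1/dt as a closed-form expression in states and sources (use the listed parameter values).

dp_I1/dt = -E_Se1 - q_C1/4 - q_C2/4

β4 →J2  (Se1 (Se) sets effort on bond)
β0 →J1  (J2 effort already set via bond 4)
β1 →R1  (J2 effort already set via bond 4)
β2 →I1  (I1: I, integral causality)
β3 →J1  (1-jn J1 has f-setter on 2)
β5 →J1  (J1: bond 2 brought flow, rest push out)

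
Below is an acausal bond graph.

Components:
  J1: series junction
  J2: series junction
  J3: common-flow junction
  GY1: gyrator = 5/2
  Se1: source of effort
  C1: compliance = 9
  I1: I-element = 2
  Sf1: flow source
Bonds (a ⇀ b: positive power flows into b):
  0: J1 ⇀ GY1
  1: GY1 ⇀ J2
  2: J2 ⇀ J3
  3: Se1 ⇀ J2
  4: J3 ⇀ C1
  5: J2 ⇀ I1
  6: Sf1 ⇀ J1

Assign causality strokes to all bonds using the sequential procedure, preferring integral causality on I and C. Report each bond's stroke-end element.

b3 stroke at J2  (Se1 fixes effort; stroke away)
b6 stroke at Sf1  (source Sf1 imposes f)
b0 stroke at J1  (J1 flow already set via bond 6)
b1 stroke at J2  (GY1: gyrator matches bond 0)
b4 stroke at J3  (C1: C, integral causality)
b2 stroke at J2  (closing 1-jn rule on J3)
b5 stroke at I1  (J2: last free bond brings flow in)

#0 stroke at J1
#1 stroke at J2
#2 stroke at J2
#3 stroke at J2
#4 stroke at J3
#5 stroke at I1
#6 stroke at Sf1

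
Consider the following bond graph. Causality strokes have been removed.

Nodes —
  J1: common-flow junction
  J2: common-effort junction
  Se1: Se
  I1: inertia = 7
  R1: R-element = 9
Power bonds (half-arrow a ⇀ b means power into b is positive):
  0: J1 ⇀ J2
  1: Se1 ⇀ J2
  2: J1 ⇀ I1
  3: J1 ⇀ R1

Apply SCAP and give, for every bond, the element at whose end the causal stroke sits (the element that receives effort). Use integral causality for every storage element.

bond 0 →J1
bond 1 →J2
bond 2 →I1
bond 3 →J1

β1 →J2  (Se1: effort source, stroke at far end)
β0 →J1  (J2: bond 1 brought effort, rest push out)
β2 →I1  (I1 integral (f out))
β3 →J1  (J1 flow already set via bond 2)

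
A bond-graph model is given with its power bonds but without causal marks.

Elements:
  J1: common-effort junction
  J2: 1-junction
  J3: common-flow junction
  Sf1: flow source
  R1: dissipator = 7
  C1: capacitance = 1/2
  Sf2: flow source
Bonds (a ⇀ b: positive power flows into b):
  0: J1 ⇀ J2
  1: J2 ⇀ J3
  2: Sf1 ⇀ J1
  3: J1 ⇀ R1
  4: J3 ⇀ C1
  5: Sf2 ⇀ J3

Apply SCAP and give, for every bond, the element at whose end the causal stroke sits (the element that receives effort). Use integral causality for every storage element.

b0 →J2
b1 →J3
b2 →Sf1
b3 →J1
b4 →J3
b5 →Sf2

#2 →Sf1  (source Sf1 imposes f)
#5 →Sf2  (Sf2 (Sf) sets flow on bond)
#1 →J3  (J3: bond 5 brought flow, rest push out)
#4 →J3  (J3 flow already set via bond 5)
#0 →J2  (1-jn J2 has f-setter on 1)
#3 →J1  (J1: last free bond brings effort in)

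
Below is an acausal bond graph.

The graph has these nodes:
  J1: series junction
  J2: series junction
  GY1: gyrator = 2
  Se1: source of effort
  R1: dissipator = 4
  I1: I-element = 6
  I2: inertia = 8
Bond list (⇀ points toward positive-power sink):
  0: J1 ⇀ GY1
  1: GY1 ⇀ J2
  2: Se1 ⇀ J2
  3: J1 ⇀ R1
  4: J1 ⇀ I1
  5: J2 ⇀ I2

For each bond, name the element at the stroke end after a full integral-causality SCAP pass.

β0 stroke at J1
β1 stroke at J2
β2 stroke at J2
β3 stroke at J1
β4 stroke at I1
β5 stroke at I2

β2 →J2  (Se1 fixes effort; stroke away)
β4 →I1  (I1 outputs flow p/I1)
β0 →J1  (J1 flow already set via bond 4)
β3 →J1  (common-f at J1 fixed by 4)
β1 →J2  (through GY1, causality inverts; strokes same side of GY1)
β5 →I2  (J2 needs exactly one f-in)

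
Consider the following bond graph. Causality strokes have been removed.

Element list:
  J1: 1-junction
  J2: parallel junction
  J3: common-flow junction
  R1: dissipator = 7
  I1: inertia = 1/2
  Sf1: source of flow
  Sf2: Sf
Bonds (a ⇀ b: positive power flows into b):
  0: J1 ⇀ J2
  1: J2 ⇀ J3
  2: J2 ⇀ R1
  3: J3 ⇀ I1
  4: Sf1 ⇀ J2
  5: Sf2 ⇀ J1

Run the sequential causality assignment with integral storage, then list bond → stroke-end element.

b4 stroke→Sf1  (Sf1 (Sf) sets flow on bond)
b5 stroke→Sf2  (Sf2 (Sf) sets flow on bond)
b0 stroke→J1  (common-f at J1 fixed by 5)
b3 stroke→I1  (I1 outputs flow p/I1)
b1 stroke→J3  (common-f at J3 fixed by 3)
b2 stroke→J2  (closing 0-jn rule on J2)

#0 →J1
#1 →J3
#2 →J2
#3 →I1
#4 →Sf1
#5 →Sf2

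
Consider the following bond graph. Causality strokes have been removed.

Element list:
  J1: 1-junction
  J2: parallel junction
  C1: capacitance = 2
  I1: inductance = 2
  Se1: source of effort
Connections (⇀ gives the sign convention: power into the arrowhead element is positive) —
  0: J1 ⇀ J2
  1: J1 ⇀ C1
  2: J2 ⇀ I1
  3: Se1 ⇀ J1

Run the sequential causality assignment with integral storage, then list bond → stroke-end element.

b0 →J2
b1 →J1
b2 →I1
b3 →J1

b3 |J1  (Se1 (Se) sets effort on bond)
b1 |J1  (prefer integral on C1)
b0 |J2  (J1: last free bond brings flow in)
b2 |I1  (J2 effort already set via bond 0)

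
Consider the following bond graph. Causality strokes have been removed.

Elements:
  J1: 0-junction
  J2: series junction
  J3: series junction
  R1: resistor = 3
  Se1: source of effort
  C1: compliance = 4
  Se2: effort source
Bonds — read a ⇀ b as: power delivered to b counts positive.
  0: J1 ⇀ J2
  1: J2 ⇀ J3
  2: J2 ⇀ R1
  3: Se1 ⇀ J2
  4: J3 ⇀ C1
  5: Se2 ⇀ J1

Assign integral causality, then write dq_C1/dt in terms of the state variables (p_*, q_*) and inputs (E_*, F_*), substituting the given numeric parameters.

b3 stroke at J2  (Se1 (Se) sets effort on bond)
b5 stroke at J1  (source Se2 imposes e)
b0 stroke at J2  (J1: bond 5 brought effort, rest push out)
b4 stroke at J3  (C1 outputs effort q/C1)
b1 stroke at J2  (J3: last free bond brings flow in)
b2 stroke at R1  (closing 1-jn rule on J2)

dq_C1/dt = E_Se1/3 + E_Se2/3 - q_C1/12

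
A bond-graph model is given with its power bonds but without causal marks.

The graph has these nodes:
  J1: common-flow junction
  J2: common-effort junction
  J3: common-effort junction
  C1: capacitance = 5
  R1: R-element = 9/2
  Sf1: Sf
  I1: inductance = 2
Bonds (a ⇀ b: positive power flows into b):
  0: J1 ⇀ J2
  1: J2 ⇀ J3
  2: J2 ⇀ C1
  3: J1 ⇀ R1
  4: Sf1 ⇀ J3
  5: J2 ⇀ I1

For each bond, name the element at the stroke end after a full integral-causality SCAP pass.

#0 →J1
#1 →J3
#2 →J2
#3 →R1
#4 →Sf1
#5 →I1

#4 stroke→Sf1  (source Sf1 imposes f)
#1 stroke→J3  (closing 0-jn rule on J3)
#2 stroke→J2  (C1 integral (e out))
#0 stroke→J1  (0-jn J2 has e-setter on 2)
#5 stroke→I1  (0-jn J2 has e-setter on 2)
#3 stroke→R1  (J1 needs exactly one f-in)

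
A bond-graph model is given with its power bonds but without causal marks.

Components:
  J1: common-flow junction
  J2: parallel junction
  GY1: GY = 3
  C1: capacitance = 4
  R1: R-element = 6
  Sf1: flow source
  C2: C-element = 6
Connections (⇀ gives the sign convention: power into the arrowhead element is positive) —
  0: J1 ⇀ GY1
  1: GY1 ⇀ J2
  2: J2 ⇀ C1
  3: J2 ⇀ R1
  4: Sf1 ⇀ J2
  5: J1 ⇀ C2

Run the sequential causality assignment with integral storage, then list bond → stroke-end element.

β4 stroke at Sf1  (Sf1 (Sf) sets flow on bond)
β2 stroke at J2  (prefer integral on C1)
β1 stroke at GY1  (J2 effort already set via bond 2)
β3 stroke at R1  (0-jn J2 has e-setter on 2)
β0 stroke at GY1  (GY GY1: same side as bond 1)
β5 stroke at J1  (J1 flow already set via bond 0)

bond 0 →GY1
bond 1 →GY1
bond 2 →J2
bond 3 →R1
bond 4 →Sf1
bond 5 →J1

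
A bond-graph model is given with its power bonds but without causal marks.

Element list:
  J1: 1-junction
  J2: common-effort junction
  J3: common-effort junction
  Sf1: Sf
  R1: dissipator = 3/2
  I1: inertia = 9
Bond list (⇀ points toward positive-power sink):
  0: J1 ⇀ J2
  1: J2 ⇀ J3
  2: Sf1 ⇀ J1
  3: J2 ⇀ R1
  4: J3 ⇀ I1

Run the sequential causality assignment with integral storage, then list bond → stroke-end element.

β2 stroke at Sf1  (Sf1 (Sf) sets flow on bond)
β0 stroke at J1  (J1 flow already set via bond 2)
β4 stroke at I1  (prefer integral on I1)
β1 stroke at J3  (J3 needs exactly one e-in)
β3 stroke at J2  (only one effort-in slot at J2)

bond 0 |J1
bond 1 |J3
bond 2 |Sf1
bond 3 |J2
bond 4 |I1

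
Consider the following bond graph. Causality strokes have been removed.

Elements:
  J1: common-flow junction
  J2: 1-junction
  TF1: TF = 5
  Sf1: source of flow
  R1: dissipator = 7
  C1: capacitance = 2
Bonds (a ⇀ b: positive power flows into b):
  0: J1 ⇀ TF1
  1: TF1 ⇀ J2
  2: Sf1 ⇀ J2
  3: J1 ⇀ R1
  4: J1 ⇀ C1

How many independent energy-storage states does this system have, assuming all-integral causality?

1  (C1 all integral)

#2 stroke at Sf1  (Sf1: flow source, stroke at near end)
#1 stroke at J2  (1-jn J2 has f-setter on 2)
#0 stroke at TF1  (TF1 one-in-one-out from 1)
#3 stroke at J1  (J1: bond 0 brought flow, rest push out)
#4 stroke at J1  (J1 flow already set via bond 0)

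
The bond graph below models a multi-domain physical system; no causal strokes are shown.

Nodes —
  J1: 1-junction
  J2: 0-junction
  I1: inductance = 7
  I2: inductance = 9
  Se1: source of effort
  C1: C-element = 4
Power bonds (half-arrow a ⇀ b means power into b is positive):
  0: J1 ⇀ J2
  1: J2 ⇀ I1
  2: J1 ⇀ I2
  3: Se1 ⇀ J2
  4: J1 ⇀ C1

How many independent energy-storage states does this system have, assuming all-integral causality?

#3 stroke at J2  (Se1: effort source, stroke at far end)
#0 stroke at J1  (0-jn J2 has e-setter on 3)
#1 stroke at I1  (J2: bond 3 brought effort, rest push out)
#2 stroke at I2  (I2 integral (f out))
#4 stroke at J1  (J1 flow already set via bond 2)

3  (C1, I1, I2 all integral)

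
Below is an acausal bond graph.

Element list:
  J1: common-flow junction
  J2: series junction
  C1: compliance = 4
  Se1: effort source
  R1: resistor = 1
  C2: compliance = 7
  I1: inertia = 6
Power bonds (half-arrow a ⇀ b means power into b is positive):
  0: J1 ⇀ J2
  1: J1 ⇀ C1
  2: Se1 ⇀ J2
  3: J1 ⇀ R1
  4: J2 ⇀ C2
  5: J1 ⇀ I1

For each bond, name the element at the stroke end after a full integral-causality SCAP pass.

#2 stroke at J2  (source Se1 imposes e)
#1 stroke at J1  (prefer integral on C1)
#4 stroke at J2  (prefer integral on C2)
#0 stroke at J1  (J2 needs exactly one f-in)
#5 stroke at I1  (I1 integral (f out))
#3 stroke at J1  (J1: bond 5 brought flow, rest push out)

β0 stroke→J1
β1 stroke→J1
β2 stroke→J2
β3 stroke→J1
β4 stroke→J2
β5 stroke→I1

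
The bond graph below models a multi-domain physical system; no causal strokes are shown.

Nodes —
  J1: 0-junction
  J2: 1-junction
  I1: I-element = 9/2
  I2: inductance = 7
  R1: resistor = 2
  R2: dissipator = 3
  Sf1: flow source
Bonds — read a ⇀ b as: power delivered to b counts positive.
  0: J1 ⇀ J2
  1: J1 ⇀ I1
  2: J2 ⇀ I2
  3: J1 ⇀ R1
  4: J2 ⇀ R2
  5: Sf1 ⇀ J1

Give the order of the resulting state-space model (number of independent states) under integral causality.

β5 |Sf1  (source Sf1 imposes f)
β1 |I1  (I1 integral (f out))
β2 |I2  (I2 integral (f out))
β0 |J2  (common-f at J2 fixed by 2)
β4 |J2  (J2 flow already set via bond 2)
β3 |J1  (closing 0-jn rule on J1)

2  (I1, I2 all integral)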